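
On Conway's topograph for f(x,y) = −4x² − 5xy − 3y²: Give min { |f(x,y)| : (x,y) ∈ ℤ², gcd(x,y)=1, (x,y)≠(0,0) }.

translate: b→-3 (≡5 mod 8), so (4,5,3)→(4,-3,2)
flip: (4,-3,2)→(2,3,4)
translate: b→-1 (≡3 mod 4), so (2,3,4)→(2,-1,3)
reduced (well bottom): (2,-1,3) with a≤c, −a<b≤a
well minimum |f| = |-2| = 2 (negative-definite)

2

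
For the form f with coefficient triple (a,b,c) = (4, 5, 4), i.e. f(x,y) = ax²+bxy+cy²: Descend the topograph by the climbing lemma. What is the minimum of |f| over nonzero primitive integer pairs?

translate: b→-3 (≡5 mod 8), so (4,5,4)→(4,-3,3)
flip: (4,-3,3)→(3,3,4)
reduced (well bottom): (3,3,4) with a≤c, −a<b≤a
well minimum = a = 3

3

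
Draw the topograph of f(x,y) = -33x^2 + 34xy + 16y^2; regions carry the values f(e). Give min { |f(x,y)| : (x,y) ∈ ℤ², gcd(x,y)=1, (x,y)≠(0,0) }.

river: ρ → (16,30,-37)
river: ρ → (-37,44,9)
river: ρ → (9,46,-32)
river: ρ → (-32,18,23)
river: ρ → (23,28,-27)
river: ρ → (-27,26,24)
river: ρ → (24,22,-29)
river: ρ → (-29,36,17)
river: ρ → (17,32,-33)
river: ρ → (-33,34,16)
closes: descent 0, river 10
min |a| on river = 9

9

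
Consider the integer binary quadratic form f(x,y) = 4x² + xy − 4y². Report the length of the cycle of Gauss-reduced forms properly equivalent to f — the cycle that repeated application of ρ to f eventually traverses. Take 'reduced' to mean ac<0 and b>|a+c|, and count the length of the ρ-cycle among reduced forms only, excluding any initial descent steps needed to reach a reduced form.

D = 65, ⌊√D⌋ = 8
river: ρ → (-4,7,1)
river: ρ → (1,7,-4)
river: ρ → (-4,1,4)
river: ρ → (4,7,-1)
river: ρ → (-1,7,4)
river: ρ → (4,1,-4)
ρ-cycle length = 6 (tail of 0 descent steps not counted)

6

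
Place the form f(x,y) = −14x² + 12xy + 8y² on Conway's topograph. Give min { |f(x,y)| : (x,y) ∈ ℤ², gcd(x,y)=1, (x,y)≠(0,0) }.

river: ρ → (8,20,-6)
river: ρ → (-6,16,14)
river: ρ → (14,12,-8)
river: ρ → (-8,20,6)
river: ρ → (6,16,-14)
river: ρ → (-14,12,8)
closes: descent 0, river 6
min |a| on river = 6

6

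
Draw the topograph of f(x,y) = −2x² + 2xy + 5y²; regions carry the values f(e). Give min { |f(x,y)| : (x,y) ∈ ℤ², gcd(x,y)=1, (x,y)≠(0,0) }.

descent: ρ → (5,-2,-2)
descent: ρ → (-2,6,1)  [lands on river]
river: ρ → (1,6,-2)
closes: descent 2, river 2
min |a| on river = 1

1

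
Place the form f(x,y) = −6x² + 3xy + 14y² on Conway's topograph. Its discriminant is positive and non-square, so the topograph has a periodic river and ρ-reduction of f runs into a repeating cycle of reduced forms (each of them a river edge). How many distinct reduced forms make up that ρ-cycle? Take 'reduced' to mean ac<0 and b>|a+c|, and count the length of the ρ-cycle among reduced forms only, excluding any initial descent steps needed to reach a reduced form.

D = 345, ⌊√D⌋ = 18
descent: ρ → (14,-3,-6)
descent: ρ → (-6,15,5)  [lands on river]
river: ρ → (5,15,-6)
river: ρ → (-6,9,11)
river: ρ → (11,13,-4)
river: ρ → (-4,11,14)
river: ρ → (14,17,-1)
river: ρ → (-1,17,14)
river: ρ → (14,11,-4)
river: ρ → (-4,13,11)
river: ρ → (11,9,-6)
ρ-cycle length = 10 (tail of 2 descent steps not counted)

10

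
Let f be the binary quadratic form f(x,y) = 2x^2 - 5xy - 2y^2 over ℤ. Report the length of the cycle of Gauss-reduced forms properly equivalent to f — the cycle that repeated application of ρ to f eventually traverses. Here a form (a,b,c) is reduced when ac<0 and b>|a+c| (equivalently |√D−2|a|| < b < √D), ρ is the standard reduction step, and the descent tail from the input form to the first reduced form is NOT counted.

D = 41, ⌊√D⌋ = 6
descent: ρ → (-2,5,2)  [lands on river]
river: ρ → (2,3,-4)
river: ρ → (-4,5,1)
river: ρ → (1,5,-4)
river: ρ → (-4,3,2)
river: ρ → (2,5,-2)
river: ρ → (-2,3,4)
river: ρ → (4,5,-1)
river: ρ → (-1,5,4)
river: ρ → (4,3,-2)
ρ-cycle length = 10 (tail of 1 descent step not counted)

10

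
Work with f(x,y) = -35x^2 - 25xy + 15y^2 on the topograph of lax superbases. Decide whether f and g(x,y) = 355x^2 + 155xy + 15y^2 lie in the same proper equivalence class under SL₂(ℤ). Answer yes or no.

D₁ = 2725, D₂ = 2725
river cycle of f (length 14): (15, 25, -35), (-35, 45, 5), (5, 45, -35), (-35, 25, 15), (15, 35, -25), (-25, 15, 25), (25, 35, -15), (-15, 25, 35), (35, 45, -5), (-5, 45, 35), … (4 more)
river cycle of g (length 14): (15, 25, -35), (-35, 45, 5), (5, 45, -35), (-35, 25, 15), (15, 35, -25), (-25, 15, 25), (25, 35, -15), (-15, 25, 35), (35, 45, -5), (-5, 45, 35), … (4 more)
cycles coincide ⇒ equivalent

yes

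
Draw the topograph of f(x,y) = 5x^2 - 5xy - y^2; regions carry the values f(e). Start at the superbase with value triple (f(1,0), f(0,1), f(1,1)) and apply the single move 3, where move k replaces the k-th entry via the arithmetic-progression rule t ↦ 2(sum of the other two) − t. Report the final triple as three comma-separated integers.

start (5,-1,-1) = (f(1,0),f(0,1),f(1,1))
replace slot 3: 2·(5+(-1)) − (-1) = 9 → (5,-1,9)

5,-1,9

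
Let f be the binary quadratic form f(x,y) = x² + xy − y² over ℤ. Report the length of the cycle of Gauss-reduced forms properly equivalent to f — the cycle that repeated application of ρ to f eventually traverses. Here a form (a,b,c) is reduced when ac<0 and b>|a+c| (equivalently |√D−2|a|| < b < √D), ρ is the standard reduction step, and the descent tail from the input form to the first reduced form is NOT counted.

D = 5, ⌊√D⌋ = 2
river: ρ → (-1,1,1)
river: ρ → (1,1,-1)
ρ-cycle length = 2 (tail of 0 descent steps not counted)

2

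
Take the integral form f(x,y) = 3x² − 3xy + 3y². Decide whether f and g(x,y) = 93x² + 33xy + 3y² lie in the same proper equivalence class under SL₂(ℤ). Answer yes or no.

D₁ = -27, D₂ = -27
f: translate: b→3 (≡-3 mod 6), so (3,-3,3)→(3,3,3)
f: reduced (well bottom): (3,3,3) with a≤c, −a<b≤a
g: flip: (93,33,3)→(3,-33,93)
g: translate: b→3 (≡-33 mod 6), so (3,-33,93)→(3,3,3)
g: reduced (well bottom): (3,3,3) with a≤c, −a<b≤a
reduced forms (3, 3, 3) vs (3, 3, 3) ⇒ equivalent

yes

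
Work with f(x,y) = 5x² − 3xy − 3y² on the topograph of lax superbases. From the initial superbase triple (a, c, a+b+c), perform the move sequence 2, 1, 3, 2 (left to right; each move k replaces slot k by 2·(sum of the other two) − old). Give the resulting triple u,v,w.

start (5,-3,-1) = (f(1,0),f(0,1),f(1,1))
replace slot 2: 2·(5+(-1)) − (-3) = 11 → (5,11,-1)
replace slot 1: 2·(11+(-1)) − 5 = 15 → (15,11,-1)
replace slot 3: 2·(15+11) − (-1) = 53 → (15,11,53)
replace slot 2: 2·(15+53) − 11 = 125 → (15,125,53)

15,125,53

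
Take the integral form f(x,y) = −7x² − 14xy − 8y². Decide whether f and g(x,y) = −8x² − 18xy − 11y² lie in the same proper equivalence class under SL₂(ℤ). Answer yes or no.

D₁ = -28, D₂ = -28
f is negative-definite; reduce −f:
−f: translate: b→0 (≡14 mod 14), so (7,14,8)→(7,0,1)
−f: flip: (7,0,1)→(1,0,7)
−f: reduced (well bottom): (1,0,7) with a≤c, −a<b≤a
flip sign back: reduced form of f is (-1,0,-7)
g is negative-definite; reduce −g:
−g: translate: b→2 (≡18 mod 16), so (8,18,11)→(8,2,1)
−g: flip: (8,2,1)→(1,-2,8)
−g: translate: b→0 (≡-2 mod 2), so (1,-2,8)→(1,0,7)
−g: reduced (well bottom): (1,0,7) with a≤c, −a<b≤a
flip sign back: reduced form of g is (-1,0,-7)
reduced forms (-1, 0, -7) vs (-1, 0, -7) ⇒ equivalent

yes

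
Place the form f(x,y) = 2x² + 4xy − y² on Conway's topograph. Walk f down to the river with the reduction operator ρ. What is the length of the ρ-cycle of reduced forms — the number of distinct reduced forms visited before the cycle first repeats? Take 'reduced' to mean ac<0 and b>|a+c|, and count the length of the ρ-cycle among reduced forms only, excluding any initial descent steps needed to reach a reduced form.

D = 24, ⌊√D⌋ = 4
river: ρ → (-1,4,2)
river: ρ → (2,4,-1)
ρ-cycle length = 2 (tail of 0 descent steps not counted)

2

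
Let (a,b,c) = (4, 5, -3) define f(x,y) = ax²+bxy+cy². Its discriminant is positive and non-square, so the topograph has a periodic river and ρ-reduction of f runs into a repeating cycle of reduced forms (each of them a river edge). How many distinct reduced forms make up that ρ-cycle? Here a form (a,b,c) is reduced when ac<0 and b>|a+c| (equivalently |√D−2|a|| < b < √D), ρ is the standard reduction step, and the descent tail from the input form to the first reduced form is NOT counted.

D = 73, ⌊√D⌋ = 8
river: ρ → (-3,7,2)
river: ρ → (2,5,-6)
river: ρ → (-6,7,1)
river: ρ → (1,7,-6)
river: ρ → (-6,5,2)
river: ρ → (2,7,-3)
river: ρ → (-3,5,4)
river: ρ → (4,3,-4)
river: ρ → (-4,5,3)
river: ρ → (3,7,-2)
river: ρ → (-2,5,6)
river: ρ → (6,7,-1)
river: ρ → (-1,7,6)
river: ρ → (6,5,-2)
river: ρ → (-2,7,3)
river: ρ → (3,5,-4)
river: ρ → (-4,3,4)
river: ρ → (4,5,-3)
ρ-cycle length = 18 (tail of 0 descent steps not counted)

18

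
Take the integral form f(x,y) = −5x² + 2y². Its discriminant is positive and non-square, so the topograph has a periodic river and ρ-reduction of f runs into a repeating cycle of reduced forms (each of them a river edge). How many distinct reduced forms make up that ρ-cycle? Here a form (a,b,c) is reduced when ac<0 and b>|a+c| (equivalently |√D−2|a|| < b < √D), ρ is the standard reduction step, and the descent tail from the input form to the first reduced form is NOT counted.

D = 40, ⌊√D⌋ = 6
descent: ρ → (2,4,-3)  [lands on river]
river: ρ → (-3,2,3)
river: ρ → (3,4,-2)
river: ρ → (-2,4,3)
river: ρ → (3,2,-3)
river: ρ → (-3,4,2)
ρ-cycle length = 6 (tail of 1 descent step not counted)

6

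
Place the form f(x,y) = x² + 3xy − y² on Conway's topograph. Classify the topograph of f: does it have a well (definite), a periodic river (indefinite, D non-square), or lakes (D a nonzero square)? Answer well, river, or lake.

D = b²−4ac = 3² − 4·1·(-1) = 13
D > 0 non-square ⇒ indefinite ⇒ periodic river

river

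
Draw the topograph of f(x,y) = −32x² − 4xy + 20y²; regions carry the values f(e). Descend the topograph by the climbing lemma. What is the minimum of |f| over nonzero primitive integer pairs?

descent: ρ → (20,44,-8)  [lands on river]
river: ρ → (-8,36,40)
river: ρ → (40,44,-4)
river: ρ → (-4,44,40)
river: ρ → (40,36,-8)
river: ρ → (-8,44,20)
river: ρ → (20,36,-16)
river: ρ → (-16,28,28)
river: ρ → (28,28,-16)
river: ρ → (-16,36,20)
closes: descent 1, river 10
min |a| on river = 4

4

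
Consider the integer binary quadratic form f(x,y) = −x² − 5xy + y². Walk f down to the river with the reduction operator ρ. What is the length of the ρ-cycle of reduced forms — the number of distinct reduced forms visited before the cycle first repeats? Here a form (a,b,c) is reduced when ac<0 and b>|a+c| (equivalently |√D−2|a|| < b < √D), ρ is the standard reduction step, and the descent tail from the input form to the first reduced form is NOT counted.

D = 29, ⌊√D⌋ = 5
descent: ρ → (1,5,-1)  [lands on river]
river: ρ → (-1,5,1)
ρ-cycle length = 2 (tail of 1 descent step not counted)

2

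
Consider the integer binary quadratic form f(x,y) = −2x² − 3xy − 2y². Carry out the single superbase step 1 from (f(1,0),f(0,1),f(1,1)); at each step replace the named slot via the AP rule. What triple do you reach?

start (-2,-2,-7) = (f(1,0),f(0,1),f(1,1))
replace slot 1: 2·((-2)+(-7)) − (-2) = -16 → (-16,-2,-7)

-16,-2,-7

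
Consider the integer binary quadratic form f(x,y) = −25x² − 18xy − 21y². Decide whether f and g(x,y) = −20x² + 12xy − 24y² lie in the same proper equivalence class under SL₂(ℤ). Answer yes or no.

D₁ = -1776, D₂ = -1776
f is negative-definite; reduce −f:
−f: flip: (25,18,21)→(21,-18,25)
−f: reduced (well bottom): (21,-18,25) with a≤c, −a<b≤a
flip sign back: reduced form of f is (-21,18,-25)
g is negative-definite; reduce −g:
−g: reduced (well bottom): (20,-12,24) with a≤c, −a<b≤a
flip sign back: reduced form of g is (-20,12,-24)
reduced forms (-21, 18, -25) vs (-20, 12, -24) ⇒ inequivalent

no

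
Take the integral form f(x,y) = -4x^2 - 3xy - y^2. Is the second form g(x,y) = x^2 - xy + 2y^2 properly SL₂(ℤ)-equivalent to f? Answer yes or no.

D₁ = -7, D₂ = -7
f is negative-definite; reduce −f:
−f: flip: (4,3,1)→(1,-3,4)
−f: translate: b→1 (≡-3 mod 2), so (1,-3,4)→(1,1,2)
−f: reduced (well bottom): (1,1,2) with a≤c, −a<b≤a
flip sign back: reduced form of f is (-1,-1,-2)
g: translate: b→1 (≡-1 mod 2), so (1,-1,2)→(1,1,2)
g: reduced (well bottom): (1,1,2) with a≤c, −a<b≤a
reduced forms (-1, -1, -2) vs (1, 1, 2) ⇒ inequivalent

no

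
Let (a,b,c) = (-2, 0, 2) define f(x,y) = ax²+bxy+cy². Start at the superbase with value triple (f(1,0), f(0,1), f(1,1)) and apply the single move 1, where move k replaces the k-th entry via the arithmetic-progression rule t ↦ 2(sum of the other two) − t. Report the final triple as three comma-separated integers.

start (-2,2,0) = (f(1,0),f(0,1),f(1,1))
replace slot 1: 2·(2+0) − (-2) = 6 → (6,2,0)

6,2,0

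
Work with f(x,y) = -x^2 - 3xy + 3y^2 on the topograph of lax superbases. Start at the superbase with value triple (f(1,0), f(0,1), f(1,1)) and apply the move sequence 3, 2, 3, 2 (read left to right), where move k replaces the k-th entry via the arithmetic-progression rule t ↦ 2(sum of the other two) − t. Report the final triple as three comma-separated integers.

start (-1,3,-1) = (f(1,0),f(0,1),f(1,1))
replace slot 3: 2·((-1)+3) − (-1) = 5 → (-1,3,5)
replace slot 2: 2·((-1)+5) − 3 = 5 → (-1,5,5)
replace slot 3: 2·((-1)+5) − 5 = 3 → (-1,5,3)
replace slot 2: 2·((-1)+3) − 5 = -1 → (-1,-1,3)

-1,-1,3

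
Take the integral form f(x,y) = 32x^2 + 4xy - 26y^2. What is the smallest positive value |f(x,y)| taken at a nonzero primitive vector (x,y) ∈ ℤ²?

descent: ρ → (-26,48,10)  [lands on river]
river: ρ → (10,52,-16)
river: ρ → (-16,44,22)
river: ρ → (22,44,-16)
river: ρ → (-16,52,10)
river: ρ → (10,48,-26)
river: ρ → (-26,56,2)
river: ρ → (2,56,-26)
closes: descent 1, river 8
min |a| on river = 2

2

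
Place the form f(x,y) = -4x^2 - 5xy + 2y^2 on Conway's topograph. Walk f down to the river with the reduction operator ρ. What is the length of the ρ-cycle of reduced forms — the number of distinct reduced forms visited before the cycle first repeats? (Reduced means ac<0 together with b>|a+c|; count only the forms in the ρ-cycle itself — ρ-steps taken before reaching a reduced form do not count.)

D = 57, ⌊√D⌋ = 7
descent: ρ → (2,5,-4)  [lands on river]
river: ρ → (-4,3,3)
river: ρ → (3,3,-4)
river: ρ → (-4,5,2)
river: ρ → (2,7,-1)
river: ρ → (-1,7,2)
ρ-cycle length = 6 (tail of 1 descent step not counted)

6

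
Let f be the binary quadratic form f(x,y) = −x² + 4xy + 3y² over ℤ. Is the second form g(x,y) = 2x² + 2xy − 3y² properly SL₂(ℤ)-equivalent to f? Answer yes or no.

D₁ = 28, D₂ = 28
river cycle of f (length 4): (3, 2, -2), (-2, 2, 3), (3, 4, -1), (-1, 4, 3)
river cycle of g (length 4): (-3, 4, 1), (1, 4, -3), (-3, 2, 2), (2, 2, -3)
cycles differ ⇒ inequivalent

no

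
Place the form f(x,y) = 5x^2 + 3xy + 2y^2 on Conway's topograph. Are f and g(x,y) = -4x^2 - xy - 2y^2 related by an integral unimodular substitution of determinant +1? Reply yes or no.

D₁ = -31, D₂ = -31
f: flip: (5,3,2)→(2,-3,5)
f: translate: b→1 (≡-3 mod 4), so (2,-3,5)→(2,1,4)
f: reduced (well bottom): (2,1,4) with a≤c, −a<b≤a
g is negative-definite; reduce −g:
−g: flip: (4,1,2)→(2,-1,4)
−g: reduced (well bottom): (2,-1,4) with a≤c, −a<b≤a
flip sign back: reduced form of g is (-2,1,-4)
reduced forms (2, 1, 4) vs (-2, 1, -4) ⇒ inequivalent

no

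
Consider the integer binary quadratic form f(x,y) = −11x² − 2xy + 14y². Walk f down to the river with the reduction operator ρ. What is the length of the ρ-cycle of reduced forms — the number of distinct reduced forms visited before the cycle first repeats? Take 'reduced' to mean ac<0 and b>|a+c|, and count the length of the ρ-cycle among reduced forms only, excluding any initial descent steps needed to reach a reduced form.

D = 620, ⌊√D⌋ = 24
descent: ρ → (14,2,-11)
descent: ρ → (-11,20,5)  [lands on river]
river: ρ → (5,20,-11)
river: ρ → (-11,24,1)
river: ρ → (1,24,-11)
ρ-cycle length = 4 (tail of 2 descent steps not counted)

4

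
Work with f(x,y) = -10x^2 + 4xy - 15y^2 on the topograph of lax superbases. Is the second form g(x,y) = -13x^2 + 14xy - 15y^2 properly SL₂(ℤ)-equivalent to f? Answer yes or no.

D₁ = -584, D₂ = -584
f is negative-definite; reduce −f:
−f: reduced (well bottom): (10,-4,15) with a≤c, −a<b≤a
flip sign back: reduced form of f is (-10,4,-15)
g is negative-definite; reduce −g:
−g: translate: b→12 (≡-14 mod 26), so (13,-14,15)→(13,12,14)
−g: reduced (well bottom): (13,12,14) with a≤c, −a<b≤a
flip sign back: reduced form of g is (-13,-12,-14)
reduced forms (-10, 4, -15) vs (-13, -12, -14) ⇒ inequivalent

no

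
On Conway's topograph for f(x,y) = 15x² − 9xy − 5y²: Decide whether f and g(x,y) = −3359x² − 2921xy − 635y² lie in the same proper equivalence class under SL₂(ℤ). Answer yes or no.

D₁ = 381, D₂ = 381
river cycle of f (length 6): (-5, 19, 1), (1, 19, -5), (-5, 11, 13), (13, 15, -3), (-3, 15, 13), (13, 11, -5)
river cycle of g (length 6): (-5, 19, 1), (1, 19, -5), (-5, 11, 13), (13, 15, -3), (-3, 15, 13), (13, 11, -5)
cycles coincide ⇒ equivalent

yes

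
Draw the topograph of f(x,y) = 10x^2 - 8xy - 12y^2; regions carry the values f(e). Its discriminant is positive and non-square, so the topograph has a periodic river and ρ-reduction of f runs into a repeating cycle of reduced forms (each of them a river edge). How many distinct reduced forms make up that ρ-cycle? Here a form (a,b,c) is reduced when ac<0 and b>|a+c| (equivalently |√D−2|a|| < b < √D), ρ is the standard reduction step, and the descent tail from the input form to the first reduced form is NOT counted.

D = 544, ⌊√D⌋ = 23
descent: ρ → (-12,8,10)  [lands on river]
river: ρ → (10,12,-10)
river: ρ → (-10,8,12)
river: ρ → (12,16,-6)
river: ρ → (-6,20,6)
river: ρ → (6,16,-12)
ρ-cycle length = 6 (tail of 1 descent step not counted)

6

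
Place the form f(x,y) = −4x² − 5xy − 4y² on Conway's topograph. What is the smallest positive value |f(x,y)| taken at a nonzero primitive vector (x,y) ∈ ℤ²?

translate: b→-3 (≡5 mod 8), so (4,5,4)→(4,-3,3)
flip: (4,-3,3)→(3,3,4)
reduced (well bottom): (3,3,4) with a≤c, −a<b≤a
well minimum |f| = |-3| = 3 (negative-definite)

3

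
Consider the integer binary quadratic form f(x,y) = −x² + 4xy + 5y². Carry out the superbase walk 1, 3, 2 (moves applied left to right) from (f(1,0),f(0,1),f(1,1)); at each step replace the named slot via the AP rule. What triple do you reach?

start (-1,5,8) = (f(1,0),f(0,1),f(1,1))
replace slot 1: 2·(5+8) − (-1) = 27 → (27,5,8)
replace slot 3: 2·(27+5) − 8 = 56 → (27,5,56)
replace slot 2: 2·(27+56) − 5 = 161 → (27,161,56)

27,161,56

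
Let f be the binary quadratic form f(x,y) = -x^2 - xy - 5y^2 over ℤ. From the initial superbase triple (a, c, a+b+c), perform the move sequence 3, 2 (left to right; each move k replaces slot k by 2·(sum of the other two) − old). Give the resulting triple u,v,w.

start (-1,-5,-7) = (f(1,0),f(0,1),f(1,1))
replace slot 3: 2·((-1)+(-5)) − (-7) = -5 → (-1,-5,-5)
replace slot 2: 2·((-1)+(-5)) − (-5) = -7 → (-1,-7,-5)

-1,-7,-5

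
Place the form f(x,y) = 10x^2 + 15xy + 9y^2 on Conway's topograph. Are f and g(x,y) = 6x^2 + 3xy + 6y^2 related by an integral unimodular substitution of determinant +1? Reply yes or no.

D₁ = -135, D₂ = -135
f: translate: b→-5 (≡15 mod 20), so (10,15,9)→(10,-5,4)
f: flip: (10,-5,4)→(4,5,10)
f: translate: b→-3 (≡5 mod 8), so (4,5,10)→(4,-3,9)
f: reduced (well bottom): (4,-3,9) with a≤c, −a<b≤a
g: reduced (well bottom): (6,3,6) with a≤c, −a<b≤a
reduced forms (4, -3, 9) vs (6, 3, 6) ⇒ inequivalent

no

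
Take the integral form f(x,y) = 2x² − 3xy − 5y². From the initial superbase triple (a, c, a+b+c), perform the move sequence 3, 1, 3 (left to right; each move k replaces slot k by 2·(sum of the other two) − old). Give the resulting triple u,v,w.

start (2,-5,-6) = (f(1,0),f(0,1),f(1,1))
replace slot 3: 2·(2+(-5)) − (-6) = 0 → (2,-5,0)
replace slot 1: 2·((-5)+0) − 2 = -12 → (-12,-5,0)
replace slot 3: 2·((-12)+(-5)) − 0 = -34 → (-12,-5,-34)

-12,-5,-34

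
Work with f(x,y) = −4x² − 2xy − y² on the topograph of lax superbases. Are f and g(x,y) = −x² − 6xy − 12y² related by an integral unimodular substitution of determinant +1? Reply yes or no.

D₁ = -12, D₂ = -12
f is negative-definite; reduce −f:
−f: flip: (4,2,1)→(1,-2,4)
−f: translate: b→0 (≡-2 mod 2), so (1,-2,4)→(1,0,3)
−f: reduced (well bottom): (1,0,3) with a≤c, −a<b≤a
flip sign back: reduced form of f is (-1,0,-3)
g is negative-definite; reduce −g:
−g: translate: b→0 (≡6 mod 2), so (1,6,12)→(1,0,3)
−g: reduced (well bottom): (1,0,3) with a≤c, −a<b≤a
flip sign back: reduced form of g is (-1,0,-3)
reduced forms (-1, 0, -3) vs (-1, 0, -3) ⇒ equivalent

yes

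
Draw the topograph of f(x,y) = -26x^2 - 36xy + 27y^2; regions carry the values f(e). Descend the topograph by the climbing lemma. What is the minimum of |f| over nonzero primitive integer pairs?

descent: ρ → (27,36,-26)  [lands on river]
river: ρ → (-26,16,37)
river: ρ → (37,58,-5)
river: ρ → (-5,62,13)
river: ρ → (13,42,-45)
river: ρ → (-45,48,10)
river: ρ → (10,52,-35)
river: ρ → (-35,18,27)
closes: descent 1, river 8
min |a| on river = 5

5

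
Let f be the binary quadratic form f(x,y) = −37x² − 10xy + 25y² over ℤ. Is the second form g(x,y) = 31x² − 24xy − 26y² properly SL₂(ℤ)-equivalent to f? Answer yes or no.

D₁ = 3800, D₂ = 3800
river cycle of f (length 10): (25, 60, -2), (-2, 60, 25), (25, 40, -22), (-22, 48, 17), (17, 54, -13), (-13, 50, 25), (25, 50, -13), (-13, 54, 17), (17, 48, -22), (-22, 40, 25)
river cycle of g (length 16): (-26, 24, 31), (31, 38, -19), (-19, 38, 31), (31, 24, -26), (-26, 28, 29), (29, 30, -25), (-25, 20, 34), (34, 48, -11), (-11, 40, 50), (50, 60, -1), … (6 more)
cycles differ ⇒ inequivalent

no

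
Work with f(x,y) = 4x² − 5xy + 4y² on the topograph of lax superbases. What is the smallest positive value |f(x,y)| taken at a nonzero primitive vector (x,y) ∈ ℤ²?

translate: b→3 (≡-5 mod 8), so (4,-5,4)→(4,3,3)
flip: (4,3,3)→(3,-3,4)
translate: b→3 (≡-3 mod 6), so (3,-3,4)→(3,3,4)
reduced (well bottom): (3,3,4) with a≤c, −a<b≤a
well minimum = a = 3

3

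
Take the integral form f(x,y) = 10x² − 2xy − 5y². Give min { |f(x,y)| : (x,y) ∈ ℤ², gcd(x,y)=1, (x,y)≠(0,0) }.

descent: ρ → (-5,12,3)  [lands on river]
river: ρ → (3,12,-5)
river: ρ → (-5,8,7)
river: ρ → (7,6,-6)
river: ρ → (-6,6,7)
river: ρ → (7,8,-5)
closes: descent 1, river 6
min |a| on river = 3

3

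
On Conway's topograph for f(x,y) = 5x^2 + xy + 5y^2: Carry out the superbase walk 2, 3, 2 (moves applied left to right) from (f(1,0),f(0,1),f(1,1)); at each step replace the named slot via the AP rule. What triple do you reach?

start (5,5,11) = (f(1,0),f(0,1),f(1,1))
replace slot 2: 2·(5+11) − 5 = 27 → (5,27,11)
replace slot 3: 2·(5+27) − 11 = 53 → (5,27,53)
replace slot 2: 2·(5+53) − 27 = 89 → (5,89,53)

5,89,53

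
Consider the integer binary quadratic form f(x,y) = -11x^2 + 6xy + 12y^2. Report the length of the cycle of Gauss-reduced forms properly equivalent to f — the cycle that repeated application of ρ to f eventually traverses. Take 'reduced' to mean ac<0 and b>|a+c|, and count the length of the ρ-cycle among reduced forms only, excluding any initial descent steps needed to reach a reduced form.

D = 564, ⌊√D⌋ = 23
river: ρ → (12,18,-5)
river: ρ → (-5,22,4)
river: ρ → (4,18,-15)
river: ρ → (-15,12,7)
river: ρ → (7,16,-11)
river: ρ → (-11,6,12)
ρ-cycle length = 6 (tail of 0 descent steps not counted)

6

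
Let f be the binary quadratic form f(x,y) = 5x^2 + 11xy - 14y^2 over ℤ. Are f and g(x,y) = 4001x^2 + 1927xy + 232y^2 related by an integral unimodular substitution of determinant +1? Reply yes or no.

D₁ = 401, D₂ = 401
river cycle of f (length 6): (-14, 17, 2), (2, 19, -5), (-5, 11, 14), (14, 17, -2), (-2, 19, 5), (5, 11, -14)
river cycle of g (length 6): (5, 11, -14), (-14, 17, 2), (2, 19, -5), (-5, 11, 14), (14, 17, -2), (-2, 19, 5)
cycles coincide ⇒ equivalent

yes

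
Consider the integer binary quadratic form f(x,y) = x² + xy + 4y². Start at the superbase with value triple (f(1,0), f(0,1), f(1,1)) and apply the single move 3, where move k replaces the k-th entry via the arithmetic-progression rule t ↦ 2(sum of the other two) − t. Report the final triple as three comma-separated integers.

start (1,4,6) = (f(1,0),f(0,1),f(1,1))
replace slot 3: 2·(1+4) − 6 = 4 → (1,4,4)

1,4,4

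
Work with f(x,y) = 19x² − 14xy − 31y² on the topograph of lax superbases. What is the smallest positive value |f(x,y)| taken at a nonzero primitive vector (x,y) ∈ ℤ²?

descent: ρ → (-31,14,19)  [lands on river]
river: ρ → (19,24,-26)
river: ρ → (-26,28,17)
river: ρ → (17,40,-14)
river: ρ → (-14,44,11)
river: ρ → (11,44,-14)
river: ρ → (-14,40,17)
river: ρ → (17,28,-26)
river: ρ → (-26,24,19)
river: ρ → (19,14,-31)
river: ρ → (-31,48,2)
river: ρ → (2,48,-31)
closes: descent 1, river 12
min |a| on river = 2

2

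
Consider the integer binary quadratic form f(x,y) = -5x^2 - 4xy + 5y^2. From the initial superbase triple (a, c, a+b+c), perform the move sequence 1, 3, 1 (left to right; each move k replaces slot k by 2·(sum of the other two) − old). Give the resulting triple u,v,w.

start (-5,5,-4) = (f(1,0),f(0,1),f(1,1))
replace slot 1: 2·(5+(-4)) − (-5) = 7 → (7,5,-4)
replace slot 3: 2·(7+5) − (-4) = 28 → (7,5,28)
replace slot 1: 2·(5+28) − 7 = 59 → (59,5,28)

59,5,28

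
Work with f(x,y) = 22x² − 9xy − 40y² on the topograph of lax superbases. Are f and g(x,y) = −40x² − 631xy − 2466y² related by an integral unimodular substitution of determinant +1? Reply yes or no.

D₁ = 3601, D₂ = 3601
river cycle of f (length 10): (22, 35, -27), (-27, 19, 30), (30, 41, -16), (-16, 55, 9), (9, 53, -22), (-22, 35, 27), (27, 19, -30), (-30, 41, 16), (16, 55, -9), (-9, 53, 22)
river cycle of g (length 10): (22, 35, -27), (-27, 19, 30), (30, 41, -16), (-16, 55, 9), (9, 53, -22), (-22, 35, 27), (27, 19, -30), (-30, 41, 16), (16, 55, -9), (-9, 53, 22)
cycles coincide ⇒ equivalent

yes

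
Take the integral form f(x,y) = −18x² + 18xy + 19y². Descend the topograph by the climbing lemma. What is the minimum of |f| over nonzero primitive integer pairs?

river: ρ → (19,20,-17)
river: ρ → (-17,14,22)
river: ρ → (22,30,-9)
river: ρ → (-9,24,31)
river: ρ → (31,38,-2)
river: ρ → (-2,38,31)
river: ρ → (31,24,-9)
river: ρ → (-9,30,22)
river: ρ → (22,14,-17)
river: ρ → (-17,20,19)
river: ρ → (19,18,-18)
river: ρ → (-18,18,19)
closes: descent 0, river 12
min |a| on river = 2

2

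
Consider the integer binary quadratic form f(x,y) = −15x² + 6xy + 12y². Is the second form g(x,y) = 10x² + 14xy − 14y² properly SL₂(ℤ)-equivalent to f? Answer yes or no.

D₁ = 756, D₂ = 756
river cycle of f (length 6): (12, 18, -9), (-9, 18, 12), (12, 6, -15), (-15, 24, 3), (3, 24, -15), (-15, 6, 12)
river cycle of g (length 4): (-14, 14, 10), (10, 26, -2), (-2, 26, 10), (10, 14, -14)
cycles differ ⇒ inequivalent

no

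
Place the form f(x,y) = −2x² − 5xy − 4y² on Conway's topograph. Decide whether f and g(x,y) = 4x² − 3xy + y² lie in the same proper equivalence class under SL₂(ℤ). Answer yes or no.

D₁ = -7, D₂ = -7
f is negative-definite; reduce −f:
−f: translate: b→1 (≡5 mod 4), so (2,5,4)→(2,1,1)
−f: flip: (2,1,1)→(1,-1,2)
−f: translate: b→1 (≡-1 mod 2), so (1,-1,2)→(1,1,2)
−f: reduced (well bottom): (1,1,2) with a≤c, −a<b≤a
flip sign back: reduced form of f is (-1,-1,-2)
g: flip: (4,-3,1)→(1,3,4)
g: translate: b→1 (≡3 mod 2), so (1,3,4)→(1,1,2)
g: reduced (well bottom): (1,1,2) with a≤c, −a<b≤a
reduced forms (-1, -1, -2) vs (1, 1, 2) ⇒ inequivalent

no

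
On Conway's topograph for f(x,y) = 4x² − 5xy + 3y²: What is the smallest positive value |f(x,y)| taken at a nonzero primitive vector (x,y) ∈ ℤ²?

translate: b→3 (≡-5 mod 8), so (4,-5,3)→(4,3,2)
flip: (4,3,2)→(2,-3,4)
translate: b→1 (≡-3 mod 4), so (2,-3,4)→(2,1,3)
reduced (well bottom): (2,1,3) with a≤c, −a<b≤a
well minimum = a = 2

2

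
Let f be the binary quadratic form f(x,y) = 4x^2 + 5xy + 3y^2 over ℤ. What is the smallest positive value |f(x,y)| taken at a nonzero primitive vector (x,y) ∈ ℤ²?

translate: b→-3 (≡5 mod 8), so (4,5,3)→(4,-3,2)
flip: (4,-3,2)→(2,3,4)
translate: b→-1 (≡3 mod 4), so (2,3,4)→(2,-1,3)
reduced (well bottom): (2,-1,3) with a≤c, −a<b≤a
well minimum = a = 2

2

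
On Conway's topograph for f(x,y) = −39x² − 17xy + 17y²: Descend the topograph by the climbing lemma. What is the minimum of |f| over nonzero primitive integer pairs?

descent: ρ → (17,51,-5)  [lands on river]
river: ρ → (-5,49,27)
river: ρ → (27,5,-27)
river: ρ → (-27,49,5)
river: ρ → (5,51,-17)
river: ρ → (-17,51,5)
river: ρ → (5,49,-27)
river: ρ → (-27,5,27)
river: ρ → (27,49,-5)
river: ρ → (-5,51,17)
closes: descent 1, river 10
min |a| on river = 5

5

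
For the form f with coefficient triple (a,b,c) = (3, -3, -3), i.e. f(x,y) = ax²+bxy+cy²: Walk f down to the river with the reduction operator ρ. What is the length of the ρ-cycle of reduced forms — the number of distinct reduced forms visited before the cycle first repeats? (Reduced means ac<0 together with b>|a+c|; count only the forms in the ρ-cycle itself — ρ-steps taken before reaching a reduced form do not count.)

D = 45, ⌊√D⌋ = 6
descent: ρ → (-3,3,3)  [lands on river]
river: ρ → (3,3,-3)
ρ-cycle length = 2 (tail of 1 descent step not counted)

2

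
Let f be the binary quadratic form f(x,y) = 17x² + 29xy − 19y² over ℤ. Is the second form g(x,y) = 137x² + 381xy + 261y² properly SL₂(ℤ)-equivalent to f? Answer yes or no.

D₁ = 2133, D₂ = 2133
river cycle of f (length 14): (-19, 9, 27), (27, 45, -1), (-1, 45, 27), (27, 9, -19), (-19, 29, 17), (17, 39, -9), (-9, 33, 29), (29, 25, -13), (-13, 27, 27), (27, 27, -13), … (4 more)
river cycle of g (length 14): (17, 29, -19), (-19, 9, 27), (27, 45, -1), (-1, 45, 27), (27, 9, -19), (-19, 29, 17), (17, 39, -9), (-9, 33, 29), (29, 25, -13), (-13, 27, 27), … (4 more)
cycles coincide ⇒ equivalent

yes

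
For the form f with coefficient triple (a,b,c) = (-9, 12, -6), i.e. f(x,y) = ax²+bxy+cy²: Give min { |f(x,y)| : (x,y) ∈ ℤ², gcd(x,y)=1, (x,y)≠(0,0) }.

translate: b→6 (≡-12 mod 18), so (9,-12,6)→(9,6,3)
flip: (9,6,3)→(3,-6,9)
translate: b→0 (≡-6 mod 6), so (3,-6,9)→(3,0,6)
reduced (well bottom): (3,0,6) with a≤c, −a<b≤a
well minimum |f| = |-3| = 3 (negative-definite)

3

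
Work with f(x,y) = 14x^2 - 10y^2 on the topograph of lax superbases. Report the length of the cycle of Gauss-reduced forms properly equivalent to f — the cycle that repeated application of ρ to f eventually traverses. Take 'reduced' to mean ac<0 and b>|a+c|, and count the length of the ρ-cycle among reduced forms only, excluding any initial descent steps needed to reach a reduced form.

D = 560, ⌊√D⌋ = 23
descent: ρ → (-10,20,4)  [lands on river]
river: ρ → (4,20,-10)
ρ-cycle length = 2 (tail of 1 descent step not counted)

2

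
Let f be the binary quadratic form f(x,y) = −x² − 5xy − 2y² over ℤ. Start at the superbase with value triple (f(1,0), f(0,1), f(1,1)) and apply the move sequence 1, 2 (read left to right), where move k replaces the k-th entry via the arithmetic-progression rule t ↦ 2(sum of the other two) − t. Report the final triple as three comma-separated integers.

start (-1,-2,-8) = (f(1,0),f(0,1),f(1,1))
replace slot 1: 2·((-2)+(-8)) − (-1) = -19 → (-19,-2,-8)
replace slot 2: 2·((-19)+(-8)) − (-2) = -52 → (-19,-52,-8)

-19,-52,-8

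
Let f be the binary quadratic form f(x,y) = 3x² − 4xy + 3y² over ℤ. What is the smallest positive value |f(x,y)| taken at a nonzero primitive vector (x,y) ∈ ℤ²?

translate: b→2 (≡-4 mod 6), so (3,-4,3)→(3,2,2)
flip: (3,2,2)→(2,-2,3)
translate: b→2 (≡-2 mod 4), so (2,-2,3)→(2,2,3)
reduced (well bottom): (2,2,3) with a≤c, −a<b≤a
well minimum = a = 2

2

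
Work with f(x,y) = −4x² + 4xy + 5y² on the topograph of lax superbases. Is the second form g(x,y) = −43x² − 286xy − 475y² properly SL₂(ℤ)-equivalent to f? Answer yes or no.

D₁ = 96, D₂ = 96
river cycle of f (length 4): (5, 6, -3), (-3, 6, 5), (5, 4, -4), (-4, 4, 5)
river cycle of g (length 4): (-4, 4, 5), (5, 6, -3), (-3, 6, 5), (5, 4, -4)
cycles coincide ⇒ equivalent

yes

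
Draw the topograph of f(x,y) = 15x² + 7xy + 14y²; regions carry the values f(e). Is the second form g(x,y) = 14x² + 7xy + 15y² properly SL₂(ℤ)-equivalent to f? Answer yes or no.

D₁ = -791, D₂ = -791
f: flip: (15,7,14)→(14,-7,15)
f: reduced (well bottom): (14,-7,15) with a≤c, −a<b≤a
g: reduced (well bottom): (14,7,15) with a≤c, −a<b≤a
reduced forms (14, -7, 15) vs (14, 7, 15) ⇒ inequivalent

no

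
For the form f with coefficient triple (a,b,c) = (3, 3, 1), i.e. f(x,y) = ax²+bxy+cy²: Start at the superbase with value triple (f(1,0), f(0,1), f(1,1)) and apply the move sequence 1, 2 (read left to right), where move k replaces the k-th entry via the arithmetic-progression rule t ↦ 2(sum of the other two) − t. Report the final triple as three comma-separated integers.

start (3,1,7) = (f(1,0),f(0,1),f(1,1))
replace slot 1: 2·(1+7) − 3 = 13 → (13,1,7)
replace slot 2: 2·(13+7) − 1 = 39 → (13,39,7)

13,39,7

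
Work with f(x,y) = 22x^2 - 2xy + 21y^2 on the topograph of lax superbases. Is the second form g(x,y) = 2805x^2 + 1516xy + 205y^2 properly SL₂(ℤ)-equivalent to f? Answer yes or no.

D₁ = -1844, D₂ = -1844
f: flip: (22,-2,21)→(21,2,22)
f: reduced (well bottom): (21,2,22) with a≤c, −a<b≤a
g: flip: (2805,1516,205)→(205,-1516,2805)
g: translate: b→124 (≡-1516 mod 410), so (205,-1516,2805)→(205,124,21)
g: flip: (205,124,21)→(21,-124,205)
g: translate: b→2 (≡-124 mod 42), so (21,-124,205)→(21,2,22)
g: reduced (well bottom): (21,2,22) with a≤c, −a<b≤a
reduced forms (21, 2, 22) vs (21, 2, 22) ⇒ equivalent

yes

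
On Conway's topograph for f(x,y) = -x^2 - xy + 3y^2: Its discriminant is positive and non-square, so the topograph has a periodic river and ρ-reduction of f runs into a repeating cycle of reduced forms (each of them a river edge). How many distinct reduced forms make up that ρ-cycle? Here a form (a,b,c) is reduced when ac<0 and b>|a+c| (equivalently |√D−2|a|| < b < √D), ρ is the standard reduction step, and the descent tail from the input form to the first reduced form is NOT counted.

D = 13, ⌊√D⌋ = 3
descent: ρ → (3,1,-1)
descent: ρ → (-1,3,1)  [lands on river]
river: ρ → (1,3,-1)
ρ-cycle length = 2 (tail of 2 descent steps not counted)

2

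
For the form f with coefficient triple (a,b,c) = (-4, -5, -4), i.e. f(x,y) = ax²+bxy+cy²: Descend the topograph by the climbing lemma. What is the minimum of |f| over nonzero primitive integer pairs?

translate: b→-3 (≡5 mod 8), so (4,5,4)→(4,-3,3)
flip: (4,-3,3)→(3,3,4)
reduced (well bottom): (3,3,4) with a≤c, −a<b≤a
well minimum |f| = |-3| = 3 (negative-definite)

3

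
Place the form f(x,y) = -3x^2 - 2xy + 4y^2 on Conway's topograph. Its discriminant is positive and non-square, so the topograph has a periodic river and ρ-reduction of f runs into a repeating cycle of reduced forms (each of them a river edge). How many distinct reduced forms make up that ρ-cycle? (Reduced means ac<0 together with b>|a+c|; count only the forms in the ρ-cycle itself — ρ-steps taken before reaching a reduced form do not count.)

D = 52, ⌊√D⌋ = 7
descent: ρ → (4,2,-3)  [lands on river]
river: ρ → (-3,4,3)
river: ρ → (3,2,-4)
river: ρ → (-4,6,1)
river: ρ → (1,6,-4)
river: ρ → (-4,2,3)
river: ρ → (3,4,-3)
river: ρ → (-3,2,4)
river: ρ → (4,6,-1)
river: ρ → (-1,6,4)
ρ-cycle length = 10 (tail of 1 descent step not counted)

10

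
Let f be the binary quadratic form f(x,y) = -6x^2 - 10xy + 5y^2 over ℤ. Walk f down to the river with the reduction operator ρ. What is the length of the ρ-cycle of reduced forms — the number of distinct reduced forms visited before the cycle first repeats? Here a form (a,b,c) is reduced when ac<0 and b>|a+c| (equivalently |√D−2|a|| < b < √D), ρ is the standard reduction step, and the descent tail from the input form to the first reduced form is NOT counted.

D = 220, ⌊√D⌋ = 14
descent: ρ → (5,10,-6)  [lands on river]
river: ρ → (-6,14,1)
river: ρ → (1,14,-6)
river: ρ → (-6,10,5)
ρ-cycle length = 4 (tail of 1 descent step not counted)

4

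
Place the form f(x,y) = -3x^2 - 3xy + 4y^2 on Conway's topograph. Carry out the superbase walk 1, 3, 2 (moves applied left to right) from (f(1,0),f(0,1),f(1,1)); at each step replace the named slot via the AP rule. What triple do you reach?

start (-3,4,-2) = (f(1,0),f(0,1),f(1,1))
replace slot 1: 2·(4+(-2)) − (-3) = 7 → (7,4,-2)
replace slot 3: 2·(7+4) − (-2) = 24 → (7,4,24)
replace slot 2: 2·(7+24) − 4 = 58 → (7,58,24)

7,58,24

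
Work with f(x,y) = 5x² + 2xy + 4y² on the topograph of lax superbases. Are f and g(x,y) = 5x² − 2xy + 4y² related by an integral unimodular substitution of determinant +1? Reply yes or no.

D₁ = -76, D₂ = -76
f: flip: (5,2,4)→(4,-2,5)
f: reduced (well bottom): (4,-2,5) with a≤c, −a<b≤a
g: flip: (5,-2,4)→(4,2,5)
g: reduced (well bottom): (4,2,5) with a≤c, −a<b≤a
reduced forms (4, -2, 5) vs (4, 2, 5) ⇒ inequivalent

no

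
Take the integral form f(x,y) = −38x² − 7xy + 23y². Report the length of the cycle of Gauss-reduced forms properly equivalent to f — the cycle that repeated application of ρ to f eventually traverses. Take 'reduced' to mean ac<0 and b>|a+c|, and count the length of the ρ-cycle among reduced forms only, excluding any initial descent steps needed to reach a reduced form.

D = 3545, ⌊√D⌋ = 59
descent: ρ → (23,53,-8)  [lands on river]
river: ρ → (-8,59,2)
river: ρ → (2,57,-37)
river: ρ → (-37,17,22)
river: ρ → (22,27,-32)
river: ρ → (-32,37,17)
river: ρ → (17,31,-38)
river: ρ → (-38,45,10)
river: ρ → (10,55,-13)
river: ρ → (-13,49,22)
river: ρ → (22,39,-23)
river: ρ → (-23,53,8)
river: ρ → (8,59,-2)
river: ρ → (-2,57,37)
river: ρ → (37,17,-22)
river: ρ → (-22,27,32)
river: ρ → (32,37,-17)
river: ρ → (-17,31,38)
river: ρ → (38,45,-10)
river: ρ → (-10,55,13)
river: ρ → (13,49,-22)
river: ρ → (-22,39,23)
ρ-cycle length = 22 (tail of 1 descent step not counted)

22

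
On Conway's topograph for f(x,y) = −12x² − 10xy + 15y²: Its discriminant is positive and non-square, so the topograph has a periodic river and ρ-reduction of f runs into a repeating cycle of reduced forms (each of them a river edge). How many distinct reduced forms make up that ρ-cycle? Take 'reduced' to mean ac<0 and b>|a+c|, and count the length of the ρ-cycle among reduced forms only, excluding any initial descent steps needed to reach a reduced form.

D = 820, ⌊√D⌋ = 28
descent: ρ → (15,10,-12)  [lands on river]
river: ρ → (-12,14,13)
river: ρ → (13,12,-13)
river: ρ → (-13,14,12)
river: ρ → (12,10,-15)
river: ρ → (-15,20,7)
river: ρ → (7,22,-12)
river: ρ → (-12,26,3)
river: ρ → (3,28,-3)
river: ρ → (-3,26,12)
river: ρ → (12,22,-7)
river: ρ → (-7,20,15)
ρ-cycle length = 12 (tail of 1 descent step not counted)

12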